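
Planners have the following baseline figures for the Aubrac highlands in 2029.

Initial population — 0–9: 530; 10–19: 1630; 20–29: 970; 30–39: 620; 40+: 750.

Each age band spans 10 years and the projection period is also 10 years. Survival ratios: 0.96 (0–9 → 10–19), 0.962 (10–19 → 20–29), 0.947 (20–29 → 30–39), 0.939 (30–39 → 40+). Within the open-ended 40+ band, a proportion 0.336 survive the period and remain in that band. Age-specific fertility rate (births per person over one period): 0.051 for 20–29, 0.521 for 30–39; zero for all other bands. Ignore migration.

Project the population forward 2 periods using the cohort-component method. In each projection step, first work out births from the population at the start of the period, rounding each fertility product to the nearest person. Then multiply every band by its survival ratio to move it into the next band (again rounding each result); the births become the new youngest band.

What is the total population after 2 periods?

After projecting period 1:
Births: 970 × 0.051 = 49  |  620 × 0.521 = 323 → 372
10–19: 530 × 0.96 = 509
20–29: 1630 × 0.962 = 1568
30–39: 970 × 0.947 = 919
40+: 620 × 0.939 + 750 × 0.336 = 582 + 252 = 834
→ [372, 509, 1568, 919, 834]
After projecting period 2:
Births: 1568 × 0.051 = 80  |  919 × 0.521 = 479 → 559
10–19: 372 × 0.96 = 357
20–29: 509 × 0.962 = 490
30–39: 1568 × 0.947 = 1485
40+: 919 × 0.939 + 834 × 0.336 = 863 + 280 = 1143
→ [559, 357, 490, 1485, 1143]
Total after period 2: 559 + 357 + 490 + 1485 + 1143 = 4034

4034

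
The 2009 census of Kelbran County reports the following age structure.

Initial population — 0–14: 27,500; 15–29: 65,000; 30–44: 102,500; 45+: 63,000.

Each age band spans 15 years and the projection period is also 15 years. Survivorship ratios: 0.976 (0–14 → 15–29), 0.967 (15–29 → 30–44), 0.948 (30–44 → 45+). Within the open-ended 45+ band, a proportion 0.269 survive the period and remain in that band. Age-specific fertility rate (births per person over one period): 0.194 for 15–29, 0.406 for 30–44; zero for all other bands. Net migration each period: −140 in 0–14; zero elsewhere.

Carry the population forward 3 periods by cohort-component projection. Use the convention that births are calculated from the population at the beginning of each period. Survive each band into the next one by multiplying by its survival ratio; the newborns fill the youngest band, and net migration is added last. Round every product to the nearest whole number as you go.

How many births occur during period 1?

(Groups numbered youngest = 1 to oldest = 4.)
— Period 1 —
Births: 65000 * 0.194 = 12610, 102500 * 0.406 = 41615 ⇒ total 54225
Group 2: 27500 * 0.976 = 26840
Group 3: 65000 * 0.967 = 62855
Group 4: 102500 * 0.948 + 63000 * 0.269 = 97170 + 16947 = 114117
Net migration: Group 1 − 140 → 54085
→ [54085, 26840, 62855, 114117]

54225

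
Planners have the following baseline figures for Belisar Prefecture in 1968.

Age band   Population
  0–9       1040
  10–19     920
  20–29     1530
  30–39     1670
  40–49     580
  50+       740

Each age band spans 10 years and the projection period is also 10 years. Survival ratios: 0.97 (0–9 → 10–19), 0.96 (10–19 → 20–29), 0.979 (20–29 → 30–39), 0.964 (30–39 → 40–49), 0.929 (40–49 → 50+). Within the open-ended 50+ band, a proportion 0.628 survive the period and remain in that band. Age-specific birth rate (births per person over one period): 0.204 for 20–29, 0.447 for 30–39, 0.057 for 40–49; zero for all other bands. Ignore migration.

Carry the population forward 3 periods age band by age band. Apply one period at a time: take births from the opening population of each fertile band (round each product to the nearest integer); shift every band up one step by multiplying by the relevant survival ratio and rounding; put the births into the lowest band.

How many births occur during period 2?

942

[period 1]
Births: 1530 * 0.204 = 312, 1670 * 0.447 = 746, 580 * 0.057 = 33 — total 1091
10–19: 1040 * 0.97 = 1009
20–29: 920 * 0.96 = 883
30–39: 1530 * 0.979 = 1498
40–49: 1670 * 0.964 = 1610
50+: 580 * 0.929 + 740 * 0.628 = 539 + 465 = 1004
→ [1091, 1009, 883, 1498, 1610, 1004]
[period 2]
Births: 883 * 0.204 = 180, 1498 * 0.447 = 670, 1610 * 0.057 = 92 — total 942
10–19: 1091 * 0.97 = 1058
20–29: 1009 * 0.96 = 969
30–39: 883 * 0.979 = 864
40–49: 1498 * 0.964 = 1444
50+: 1610 * 0.929 + 1004 * 0.628 = 1496 + 631 = 2127
→ [942, 1058, 969, 864, 1444, 2127]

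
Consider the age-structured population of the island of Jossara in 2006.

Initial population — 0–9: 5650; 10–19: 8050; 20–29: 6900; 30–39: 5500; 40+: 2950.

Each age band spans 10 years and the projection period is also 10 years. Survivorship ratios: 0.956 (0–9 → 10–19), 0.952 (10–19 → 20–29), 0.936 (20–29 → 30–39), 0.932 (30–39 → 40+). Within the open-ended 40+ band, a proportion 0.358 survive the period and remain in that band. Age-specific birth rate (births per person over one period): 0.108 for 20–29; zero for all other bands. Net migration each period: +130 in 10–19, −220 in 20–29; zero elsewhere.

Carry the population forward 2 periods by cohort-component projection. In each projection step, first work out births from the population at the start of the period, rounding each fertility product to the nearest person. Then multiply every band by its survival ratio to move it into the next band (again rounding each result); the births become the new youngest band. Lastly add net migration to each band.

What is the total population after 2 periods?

21892

After projecting period 1:
Births: 6900 × 0.108 = 745
10–19: 5650 × 0.956 = 5401
20–29: 8050 × 0.952 = 7664
30–39: 6900 × 0.936 = 6458
40+: 5500 × 0.932 + 2950 × 0.358 = 5126 + 1056 = 6182
Net migration: 10–19 + 130 → 5531; 20–29 − 220 → 7444
Giving 745 / 5531 / 7444 / 6458 / 6182.
After projecting period 2:
Births: 7444 × 0.108 = 804
10–19: 745 × 0.956 = 712
20–29: 5531 × 0.952 = 5266
30–39: 7444 × 0.936 = 6968
40+: 6458 × 0.932 + 6182 × 0.358 = 6019 + 2213 = 8232
Net migration: 10–19 + 130 → 842; 20–29 − 220 → 5046
Giving 804 / 842 / 5046 / 6968 / 8232.
Total after period 2: 804 + 842 + 5046 + 6968 + 8232 = 21892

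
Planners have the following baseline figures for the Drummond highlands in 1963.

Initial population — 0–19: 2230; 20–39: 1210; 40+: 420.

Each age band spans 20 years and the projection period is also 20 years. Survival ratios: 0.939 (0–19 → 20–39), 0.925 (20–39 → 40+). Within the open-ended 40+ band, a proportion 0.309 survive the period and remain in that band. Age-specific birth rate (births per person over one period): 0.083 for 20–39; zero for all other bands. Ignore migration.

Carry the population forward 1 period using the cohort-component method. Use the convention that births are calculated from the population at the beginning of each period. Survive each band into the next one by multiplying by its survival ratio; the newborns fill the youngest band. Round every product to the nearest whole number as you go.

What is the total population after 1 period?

3443

Call the groups 1 to 3, youngest first.
[period 1]
Births: 1210 × 0.083 = 100
Group 2: 2230 × 0.939 = 2094
Group 3: 1210 × 0.925 + 420 × 0.309 = 1119 + 130 = 1249
Giving 100 / 2094 / 1249.
Total after period 1: 100 + 2094 + 1249 = 3443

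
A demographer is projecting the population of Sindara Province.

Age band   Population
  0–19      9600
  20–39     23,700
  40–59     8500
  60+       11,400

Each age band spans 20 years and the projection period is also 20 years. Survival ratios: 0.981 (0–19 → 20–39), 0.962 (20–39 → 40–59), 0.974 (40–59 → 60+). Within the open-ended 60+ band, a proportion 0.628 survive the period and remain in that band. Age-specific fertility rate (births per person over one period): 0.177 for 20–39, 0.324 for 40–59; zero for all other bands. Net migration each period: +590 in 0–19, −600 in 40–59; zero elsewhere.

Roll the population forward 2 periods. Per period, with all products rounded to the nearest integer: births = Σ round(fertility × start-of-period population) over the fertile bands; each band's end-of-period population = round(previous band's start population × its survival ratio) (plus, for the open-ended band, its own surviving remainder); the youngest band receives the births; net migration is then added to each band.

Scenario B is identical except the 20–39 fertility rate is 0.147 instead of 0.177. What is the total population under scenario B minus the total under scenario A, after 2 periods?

Numbering the bands 1..4 from youngest to oldest:
Period 1:
Births: 23700 * 0.177 = 4195, 8500 * 0.324 = 2754 → 6949
Band 2: 9600 * 0.981 = 9418
Band 3: 23700 * 0.962 = 22799
Band 4: 8500 * 0.974 + 11400 * 0.628 = 8279 + 7159 = 15438
Net migration: Band 1 + 590 → 7539; Band 3 − 600 → 22199
End of period: [7539, 9418, 22199, 15438]
Period 2:
Births: 9418 * 0.177 = 1667, 22199 * 0.324 = 7192 → 8859
Band 2: 7539 * 0.981 = 7396
Band 3: 9418 * 0.962 = 9060
Band 4: 22199 * 0.974 + 15438 * 0.628 = 21622 + 9695 = 31317
Net migration: Band 1 + 590 → 9449; Band 3 − 600 → 8460
End of period: [9449, 7396, 8460, 31317]
Scenario A total after 2 periods: 56622
Scenario B projection —
Period 1:
Births: 23700 * 0.147 = 3484, 8500 * 0.324 = 2754 → 6238
Band 2: 9600 * 0.981 = 9418
Band 3: 23700 * 0.962 = 22799
Band 4: 8500 * 0.974 + 11400 * 0.628 = 8279 + 7159 = 15438
Net migration: Band 1 + 590 → 6828; Band 3 − 600 → 22199
End of period: [6828, 9418, 22199, 15438]
Period 2:
Births: 9418 * 0.147 = 1384, 22199 * 0.324 = 7192 → 8576
Band 2: 6828 * 0.981 = 6698
Band 3: 9418 * 0.962 = 9060
Band 4: 22199 * 0.974 + 15438 * 0.628 = 21622 + 9695 = 31317
Net migration: Band 1 + 590 → 9166; Band 3 − 600 → 8460
End of period: [9166, 6698, 8460, 31317]
Scenario B total after 2 periods: 55641
Difference B − A = 55641 − 56622 = -981

-981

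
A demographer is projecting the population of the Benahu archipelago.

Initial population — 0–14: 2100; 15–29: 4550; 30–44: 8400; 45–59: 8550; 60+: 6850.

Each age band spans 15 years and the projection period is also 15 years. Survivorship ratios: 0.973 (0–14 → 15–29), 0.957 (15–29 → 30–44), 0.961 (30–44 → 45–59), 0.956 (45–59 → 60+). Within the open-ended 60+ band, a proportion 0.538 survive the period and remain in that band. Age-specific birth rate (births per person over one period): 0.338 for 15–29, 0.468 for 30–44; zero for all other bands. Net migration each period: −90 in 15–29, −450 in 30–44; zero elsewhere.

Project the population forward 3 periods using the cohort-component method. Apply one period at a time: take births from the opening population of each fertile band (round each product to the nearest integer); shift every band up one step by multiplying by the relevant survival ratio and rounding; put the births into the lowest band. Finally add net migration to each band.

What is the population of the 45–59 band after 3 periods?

After projecting period 1:
Births: 4550 × 0.338 = 1538 ; 8400 × 0.468 = 3931 → 5469
15–29: 2100 × 0.973 = 2043
30–44: 4550 × 0.957 = 4354
45–59: 8400 × 0.961 = 8072
60+: 8550 × 0.956 + 6850 × 0.538 = 8174 + 3685 = 11859
Net migration: 15–29 − 90 → 1953; 30–44 − 450 → 3904
Population now: 0–14=5469, 15–29=1953, 30–44=3904, 45–59=8072, 60+=11859
After projecting period 2:
Births: 1953 × 0.338 = 660 ; 3904 × 0.468 = 1827 → 2487
15–29: 5469 × 0.973 = 5321
30–44: 1953 × 0.957 = 1869
45–59: 3904 × 0.961 = 3752
60+: 8072 × 0.956 + 11859 × 0.538 = 7717 + 6380 = 14097
Net migration: 15–29 − 90 → 5231; 30–44 − 450 → 1419
Population now: 0–14=2487, 15–29=5231, 30–44=1419, 45–59=3752, 60+=14097
After projecting period 3:
Births: 5231 × 0.338 = 1768 ; 1419 × 0.468 = 664 → 2432
15–29: 2487 × 0.973 = 2420
30–44: 5231 × 0.957 = 5006
45–59: 1419 × 0.961 = 1364
60+: 3752 × 0.956 + 14097 × 0.538 = 3587 + 7584 = 11171
Net migration: 15–29 − 90 → 2330; 30–44 − 450 → 4556
Population now: 0–14=2432, 15–29=2330, 30–44=4556, 45–59=1364, 60+=11171

1364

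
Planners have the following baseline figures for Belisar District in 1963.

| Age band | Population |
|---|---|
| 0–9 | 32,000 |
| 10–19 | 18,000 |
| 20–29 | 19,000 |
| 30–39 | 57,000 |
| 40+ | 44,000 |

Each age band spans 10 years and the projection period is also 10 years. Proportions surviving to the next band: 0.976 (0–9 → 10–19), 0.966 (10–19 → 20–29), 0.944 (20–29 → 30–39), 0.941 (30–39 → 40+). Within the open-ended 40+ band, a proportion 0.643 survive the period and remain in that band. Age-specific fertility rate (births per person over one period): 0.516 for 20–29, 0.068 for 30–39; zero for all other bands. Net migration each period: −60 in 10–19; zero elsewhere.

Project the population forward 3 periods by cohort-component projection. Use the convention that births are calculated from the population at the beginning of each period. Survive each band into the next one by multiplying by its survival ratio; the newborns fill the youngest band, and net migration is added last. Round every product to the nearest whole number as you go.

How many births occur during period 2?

10192

— Period 1 —
Births: 19000 * 0.516 = 9804  |  57000 * 0.068 = 3876 → total 13680
10–19: 32000 * 0.976 = 31232
20–29: 18000 * 0.966 = 17388
30–39: 19000 * 0.944 = 17936
40+: 57000 * 0.941 + 44000 * 0.643 = 53637 + 28292 = 81929
Net migration: 10–19 − 60 → 31172
Population now: 0–9=13680, 10–19=31172, 20–29=17388, 30–39=17936, 40+=81929
— Period 2 —
Births: 17388 * 0.516 = 8972  |  17936 * 0.068 = 1220 → total 10192
10–19: 13680 * 0.976 = 13352
20–29: 31172 * 0.966 = 30112
30–39: 17388 * 0.944 = 16414
40+: 17936 * 0.941 + 81929 * 0.643 = 16878 + 52680 = 69558
Net migration: 10–19 − 60 → 13292
Population now: 0–9=10192, 10–19=13292, 20–29=30112, 30–39=16414, 40+=69558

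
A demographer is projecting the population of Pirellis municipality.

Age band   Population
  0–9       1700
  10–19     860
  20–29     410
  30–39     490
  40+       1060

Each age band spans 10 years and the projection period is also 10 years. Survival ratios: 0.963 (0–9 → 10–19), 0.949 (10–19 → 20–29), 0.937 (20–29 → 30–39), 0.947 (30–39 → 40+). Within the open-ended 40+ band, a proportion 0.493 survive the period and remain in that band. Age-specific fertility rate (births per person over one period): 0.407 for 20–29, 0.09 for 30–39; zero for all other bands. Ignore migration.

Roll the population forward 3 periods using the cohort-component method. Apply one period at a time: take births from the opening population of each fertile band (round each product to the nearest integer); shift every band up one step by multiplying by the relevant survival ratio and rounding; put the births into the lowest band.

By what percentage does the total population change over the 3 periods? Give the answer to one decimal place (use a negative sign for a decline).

-14.9

Let group 1 be 0–9 through group 5 = 40+.
— Period 1 —
Births: 410 * 0.407 = 167  |  490 * 0.09 = 44 — total 211
Group 2: 1700 * 0.963 = 1637
Group 3: 860 * 0.949 = 816
Group 4: 410 * 0.937 = 384
Group 5: 490 * 0.947 + 1060 * 0.493 = 464 + 523 = 987
Giving 211 / 1637 / 816 / 384 / 987.
— Period 2 —
Births: 816 * 0.407 = 332  |  384 * 0.09 = 35 — total 367
Group 2: 211 * 0.963 = 203
Group 3: 1637 * 0.949 = 1554
Group 4: 816 * 0.937 = 765
Group 5: 384 * 0.947 + 987 * 0.493 = 364 + 487 = 851
Giving 367 / 203 / 1554 / 765 / 851.
— Period 3 —
Births: 1554 * 0.407 = 632  |  765 * 0.09 = 69 — total 701
Group 2: 367 * 0.963 = 353
Group 3: 203 * 0.949 = 193
Group 4: 1554 * 0.937 = 1456
Group 5: 765 * 0.947 + 851 * 0.493 = 724 + 420 = 1144
Giving 701 / 353 / 193 / 1456 / 1144.
Total: 4520 → 3847; change = -673; percentage change = -14.9%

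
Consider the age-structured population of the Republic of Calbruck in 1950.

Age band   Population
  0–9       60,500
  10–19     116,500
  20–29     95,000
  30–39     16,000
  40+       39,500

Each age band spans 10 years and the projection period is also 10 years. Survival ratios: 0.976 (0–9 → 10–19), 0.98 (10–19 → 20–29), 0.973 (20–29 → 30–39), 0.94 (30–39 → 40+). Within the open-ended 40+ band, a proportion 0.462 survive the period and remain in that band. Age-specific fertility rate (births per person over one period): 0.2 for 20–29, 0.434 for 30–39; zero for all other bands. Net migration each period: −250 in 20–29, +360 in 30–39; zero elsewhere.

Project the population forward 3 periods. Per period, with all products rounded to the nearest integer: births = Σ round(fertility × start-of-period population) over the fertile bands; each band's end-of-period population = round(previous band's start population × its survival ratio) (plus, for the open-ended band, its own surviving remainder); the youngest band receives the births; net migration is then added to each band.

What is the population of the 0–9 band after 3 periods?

59786

[period 1]
Births: 95000 × 0.2 = 19000  |  16000 × 0.434 = 6944 ⇒ total 25944
10–19: 60500 × 0.976 = 59048
20–29: 116500 × 0.98 = 114170
30–39: 95000 × 0.973 = 92435
40+: 16000 × 0.94 + 39500 × 0.462 = 15040 + 18249 = 33289
Net migration: 20–29 − 250 → 113920; 30–39 + 360 → 92795
Giving 25944 / 59048 / 113920 / 92795 / 33289.
[period 2]
Births: 113920 × 0.2 = 22784  |  92795 × 0.434 = 40273 ⇒ total 63057
10–19: 25944 × 0.976 = 25321
20–29: 59048 × 0.98 = 57867
30–39: 113920 × 0.973 = 110844
40+: 92795 × 0.94 + 33289 × 0.462 = 87227 + 15380 = 102607
Net migration: 20–29 − 250 → 57617; 30–39 + 360 → 111204
Giving 63057 / 25321 / 57617 / 111204 / 102607.
[period 3]
Births: 57617 × 0.2 = 11523  |  111204 × 0.434 = 48263 ⇒ total 59786
10–19: 63057 × 0.976 = 61544
20–29: 25321 × 0.98 = 24815
30–39: 57617 × 0.973 = 56061
40+: 111204 × 0.94 + 102607 × 0.462 = 104532 + 47404 = 151936
Net migration: 20–29 − 250 → 24565; 30–39 + 360 → 56421
Giving 59786 / 61544 / 24565 / 56421 / 151936.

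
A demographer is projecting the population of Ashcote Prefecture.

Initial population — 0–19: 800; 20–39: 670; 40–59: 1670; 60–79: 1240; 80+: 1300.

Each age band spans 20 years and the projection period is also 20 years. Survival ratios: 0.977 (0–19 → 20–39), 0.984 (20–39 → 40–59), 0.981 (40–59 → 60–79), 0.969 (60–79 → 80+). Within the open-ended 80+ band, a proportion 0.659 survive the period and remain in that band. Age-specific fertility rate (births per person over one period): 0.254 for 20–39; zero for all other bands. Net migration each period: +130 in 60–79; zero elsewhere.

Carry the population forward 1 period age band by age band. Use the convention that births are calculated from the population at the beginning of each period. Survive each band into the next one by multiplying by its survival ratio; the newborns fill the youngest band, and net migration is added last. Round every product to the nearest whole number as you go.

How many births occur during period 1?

170

— Period 1 —
Births: 670 × 0.254 = 170
20–39: 800 × 0.977 = 782
40–59: 670 × 0.984 = 659
60–79: 1670 × 0.981 = 1638
80+: 1240 × 0.969 + 1300 × 0.659 = 1202 + 857 = 2059
Net migration: 60–79 + 130 → 1768
→ [170, 782, 659, 1768, 2059]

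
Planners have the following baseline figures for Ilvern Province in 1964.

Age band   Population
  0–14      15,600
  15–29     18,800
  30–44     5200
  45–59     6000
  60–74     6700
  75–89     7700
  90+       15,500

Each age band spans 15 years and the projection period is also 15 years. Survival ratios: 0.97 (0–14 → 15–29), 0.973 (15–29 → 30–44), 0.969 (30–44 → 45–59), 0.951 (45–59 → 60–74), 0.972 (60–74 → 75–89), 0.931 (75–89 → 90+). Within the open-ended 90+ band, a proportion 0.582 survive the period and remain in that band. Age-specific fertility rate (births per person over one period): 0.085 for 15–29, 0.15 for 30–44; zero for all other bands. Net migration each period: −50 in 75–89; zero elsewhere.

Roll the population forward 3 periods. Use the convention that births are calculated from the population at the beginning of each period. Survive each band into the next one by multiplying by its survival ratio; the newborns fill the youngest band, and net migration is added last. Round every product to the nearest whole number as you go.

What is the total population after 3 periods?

— Period 1 —
Births: 18800 × 0.085 = 1598 ; 5200 × 0.15 = 780 → total 2378
15–29: 15600 × 0.97 = 15132
30–44: 18800 × 0.973 = 18292
45–59: 5200 × 0.969 = 5039
60–74: 6000 × 0.951 = 5706
75–89: 6700 × 0.972 = 6512
90+: 7700 × 0.931 + 15500 × 0.582 = 7169 + 9021 = 16190
Net migration: 75–89 − 50 → 6462
Giving 2378 / 15132 / 18292 / 5039 / 5706 / 6462 / 16190.
— Period 2 —
Births: 15132 × 0.085 = 1286 ; 18292 × 0.15 = 2744 → total 4030
15–29: 2378 × 0.97 = 2307
30–44: 15132 × 0.973 = 14723
45–59: 18292 × 0.969 = 17725
60–74: 5039 × 0.951 = 4792
75–89: 5706 × 0.972 = 5546
90+: 6462 × 0.931 + 16190 × 0.582 = 6016 + 9423 = 15439
Net migration: 75–89 − 50 → 5496
Giving 4030 / 2307 / 14723 / 17725 / 4792 / 5496 / 15439.
— Period 3 —
Births: 2307 × 0.085 = 196 ; 14723 × 0.15 = 2208 → total 2404
15–29: 4030 × 0.97 = 3909
30–44: 2307 × 0.973 = 2245
45–59: 14723 × 0.969 = 14267
60–74: 17725 × 0.951 = 16856
75–89: 4792 × 0.972 = 4658
90+: 5496 × 0.931 + 15439 × 0.582 = 5117 + 8985 = 14102
Net migration: 75–89 − 50 → 4608
Giving 2404 / 3909 / 2245 / 14267 / 16856 / 4608 / 14102.
Total after period 3: 2404 + 3909 + 2245 + 14267 + 16856 + 4608 + 14102 = 58391

58391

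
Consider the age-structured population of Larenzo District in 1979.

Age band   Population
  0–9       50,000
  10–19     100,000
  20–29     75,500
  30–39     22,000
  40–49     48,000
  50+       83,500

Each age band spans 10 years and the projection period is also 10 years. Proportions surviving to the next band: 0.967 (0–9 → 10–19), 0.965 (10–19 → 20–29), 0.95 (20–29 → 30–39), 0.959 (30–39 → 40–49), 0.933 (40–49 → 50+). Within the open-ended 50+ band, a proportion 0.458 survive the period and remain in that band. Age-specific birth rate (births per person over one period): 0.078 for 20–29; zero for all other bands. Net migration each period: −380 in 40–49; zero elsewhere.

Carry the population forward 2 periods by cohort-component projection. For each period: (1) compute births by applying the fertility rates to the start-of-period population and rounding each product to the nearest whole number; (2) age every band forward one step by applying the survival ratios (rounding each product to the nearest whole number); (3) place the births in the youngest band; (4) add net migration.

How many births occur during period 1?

Numbering the bands 1..6 from youngest to oldest:
After projecting period 1:
Births: 75500 × 0.078 = 5889
Band 2: 50000 × 0.967 = 48350
Band 3: 100000 × 0.965 = 96500
Band 4: 75500 × 0.95 = 71725
Band 5: 22000 × 0.959 = 21098
Band 6: 48000 × 0.933 + 83500 × 0.458 = 44784 + 38243 = 83027
Net migration: Band 5 − 380 → 20718
→ [5889, 48350, 96500, 71725, 20718, 83027]

5889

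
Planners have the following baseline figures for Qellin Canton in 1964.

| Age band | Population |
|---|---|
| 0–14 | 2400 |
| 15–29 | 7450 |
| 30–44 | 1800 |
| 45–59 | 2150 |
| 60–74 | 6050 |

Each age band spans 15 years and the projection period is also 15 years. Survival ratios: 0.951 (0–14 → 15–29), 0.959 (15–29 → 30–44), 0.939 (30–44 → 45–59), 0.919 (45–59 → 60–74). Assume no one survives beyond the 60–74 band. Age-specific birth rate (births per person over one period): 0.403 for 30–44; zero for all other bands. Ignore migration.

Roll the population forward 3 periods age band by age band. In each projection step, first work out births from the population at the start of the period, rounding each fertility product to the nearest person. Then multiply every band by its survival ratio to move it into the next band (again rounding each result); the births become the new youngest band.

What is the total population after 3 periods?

Numbering the groups 1..5 from youngest to oldest:
— Period 1 —
Births: 1800 * 0.403 = 725
Group 2: 2400 * 0.951 = 2282
Group 3: 7450 * 0.959 = 7145
Group 4: 1800 * 0.939 = 1690
Group 5: 2150 * 0.919 = 1976
→ [725, 2282, 7145, 1690, 1976]
— Period 2 —
Births: 7145 * 0.403 = 2879
Group 2: 725 * 0.951 = 689
Group 3: 2282 * 0.959 = 2188
Group 4: 7145 * 0.939 = 6709
Group 5: 1690 * 0.919 = 1553
→ [2879, 689, 2188, 6709, 1553]
— Period 3 —
Births: 2188 * 0.403 = 882
Group 2: 2879 * 0.951 = 2738
Group 3: 689 * 0.959 = 661
Group 4: 2188 * 0.939 = 2055
Group 5: 6709 * 0.919 = 6166
→ [882, 2738, 661, 2055, 6166]
Total after period 3: 882 + 2738 + 661 + 2055 + 6166 = 12502

12502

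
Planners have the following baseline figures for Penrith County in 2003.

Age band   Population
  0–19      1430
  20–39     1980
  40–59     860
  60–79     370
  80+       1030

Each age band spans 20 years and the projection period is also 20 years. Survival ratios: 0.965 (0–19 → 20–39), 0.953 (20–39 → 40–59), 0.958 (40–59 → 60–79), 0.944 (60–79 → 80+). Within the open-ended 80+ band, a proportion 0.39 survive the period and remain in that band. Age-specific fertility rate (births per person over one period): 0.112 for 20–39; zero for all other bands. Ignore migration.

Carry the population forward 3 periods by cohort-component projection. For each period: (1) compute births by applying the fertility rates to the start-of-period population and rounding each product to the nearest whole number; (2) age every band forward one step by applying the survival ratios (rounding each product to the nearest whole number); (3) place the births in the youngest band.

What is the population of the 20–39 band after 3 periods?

After projecting period 1:
Births: 1980 × 0.112 = 222
20–39: 1430 × 0.965 = 1380
40–59: 1980 × 0.953 = 1887
60–79: 860 × 0.958 = 824
80+: 370 × 0.944 + 1030 × 0.39 = 349 + 402 = 751
Population now: 0–19=222, 20–39=1380, 40–59=1887, 60–79=824, 80+=751
After projecting period 2:
Births: 1380 × 0.112 = 155
20–39: 222 × 0.965 = 214
40–59: 1380 × 0.953 = 1315
60–79: 1887 × 0.958 = 1808
80+: 824 × 0.944 + 751 × 0.39 = 778 + 293 = 1071
Population now: 0–19=155, 20–39=214, 40–59=1315, 60–79=1808, 80+=1071
After projecting period 3:
Births: 214 × 0.112 = 24
20–39: 155 × 0.965 = 150
40–59: 214 × 0.953 = 204
60–79: 1315 × 0.958 = 1260
80+: 1808 × 0.944 + 1071 × 0.39 = 1707 + 418 = 2125
Population now: 0–19=24, 20–39=150, 40–59=204, 60–79=1260, 80+=2125

150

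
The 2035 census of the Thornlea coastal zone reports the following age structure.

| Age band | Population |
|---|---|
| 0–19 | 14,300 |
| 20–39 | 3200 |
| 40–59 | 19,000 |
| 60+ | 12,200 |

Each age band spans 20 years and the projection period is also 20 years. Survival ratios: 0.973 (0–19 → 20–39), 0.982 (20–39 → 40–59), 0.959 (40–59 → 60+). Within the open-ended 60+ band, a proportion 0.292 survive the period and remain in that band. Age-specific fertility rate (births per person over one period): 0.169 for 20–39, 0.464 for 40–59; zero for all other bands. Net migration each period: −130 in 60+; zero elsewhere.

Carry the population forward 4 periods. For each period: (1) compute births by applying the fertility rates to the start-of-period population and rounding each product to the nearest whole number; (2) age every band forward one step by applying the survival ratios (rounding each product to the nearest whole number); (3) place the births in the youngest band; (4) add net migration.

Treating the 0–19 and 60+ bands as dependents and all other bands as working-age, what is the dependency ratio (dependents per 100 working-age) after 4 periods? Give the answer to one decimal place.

157.4

After projecting period 1:
Births: 3200 * 0.169 = 541, 19000 * 0.464 = 8816 ⇒ total 9357
20–39: 14300 * 0.973 = 13914
40–59: 3200 * 0.982 = 3142
60+: 19000 * 0.959 + 12200 * 0.292 = 18221 + 3562 = 21783
Net migration: 60+ − 130 → 21653
Giving 9357 / 13914 / 3142 / 21653.
After projecting period 2:
Births: 13914 * 0.169 = 2351, 3142 * 0.464 = 1458 ⇒ total 3809
20–39: 9357 * 0.973 = 9104
40–59: 13914 * 0.982 = 13664
60+: 3142 * 0.959 + 21653 * 0.292 = 3013 + 6323 = 9336
Net migration: 60+ − 130 → 9206
Giving 3809 / 9104 / 13664 / 9206.
After projecting period 3:
Births: 9104 * 0.169 = 1539, 13664 * 0.464 = 6340 ⇒ total 7879
20–39: 3809 * 0.973 = 3706
40–59: 9104 * 0.982 = 8940
60+: 13664 * 0.959 + 9206 * 0.292 = 13104 + 2688 = 15792
Net migration: 60+ − 130 → 15662
Giving 7879 / 3706 / 8940 / 15662.
After projecting period 4:
Births: 3706 * 0.169 = 626, 8940 * 0.464 = 4148 ⇒ total 4774
20–39: 7879 * 0.973 = 7666
40–59: 3706 * 0.982 = 3639
60+: 8940 * 0.959 + 15662 * 0.292 = 8573 + 4573 = 13146
Net migration: 60+ − 130 → 13016
Giving 4774 / 7666 / 3639 / 13016.
Dependents (band 0–19 + band 60+) = 4774 + 13016 = 17790; working-age = 11305; ratio = 17790/11305 × 100 = 157.4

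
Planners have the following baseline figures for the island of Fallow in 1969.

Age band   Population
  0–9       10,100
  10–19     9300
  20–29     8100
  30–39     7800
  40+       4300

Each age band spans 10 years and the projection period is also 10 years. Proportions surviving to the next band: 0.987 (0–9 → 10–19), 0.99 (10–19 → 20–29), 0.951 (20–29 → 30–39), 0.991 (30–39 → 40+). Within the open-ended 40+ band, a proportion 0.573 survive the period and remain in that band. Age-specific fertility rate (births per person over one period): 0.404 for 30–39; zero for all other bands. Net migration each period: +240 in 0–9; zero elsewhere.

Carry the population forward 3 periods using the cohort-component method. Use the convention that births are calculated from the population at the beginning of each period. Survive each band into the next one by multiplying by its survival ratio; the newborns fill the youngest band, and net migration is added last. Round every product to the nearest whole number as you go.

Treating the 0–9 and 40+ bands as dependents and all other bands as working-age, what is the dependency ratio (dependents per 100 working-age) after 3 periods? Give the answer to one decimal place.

126.0

Period 1.
Births: 7800 × 0.404 = 3151
10–19: 10100 × 0.987 = 9969
20–29: 9300 × 0.99 = 9207
30–39: 8100 × 0.951 = 7703
40+: 7800 × 0.991 + 4300 × 0.573 = 7730 + 2464 = 10194
Net migration: 0–9 + 240 → 3391
→ [3391, 9969, 9207, 7703, 10194]
Period 2.
Births: 7703 × 0.404 = 3112
10–19: 3391 × 0.987 = 3347
20–29: 9969 × 0.99 = 9869
30–39: 9207 × 0.951 = 8756
40+: 7703 × 0.991 + 10194 × 0.573 = 7634 + 5841 = 13475
Net migration: 0–9 + 240 → 3352
→ [3352, 3347, 9869, 8756, 13475]
Period 3.
Births: 8756 × 0.404 = 3537
10–19: 3352 × 0.987 = 3308
20–29: 3347 × 0.99 = 3314
30–39: 9869 × 0.951 = 9385
40+: 8756 × 0.991 + 13475 × 0.573 = 8677 + 7721 = 16398
Net migration: 0–9 + 240 → 3777
→ [3777, 3308, 3314, 9385, 16398]
Dependents (band 0–9 + band 40+) = 3777 + 16398 = 20175; working-age = 16007; ratio = 20175/16007 × 100 = 126.0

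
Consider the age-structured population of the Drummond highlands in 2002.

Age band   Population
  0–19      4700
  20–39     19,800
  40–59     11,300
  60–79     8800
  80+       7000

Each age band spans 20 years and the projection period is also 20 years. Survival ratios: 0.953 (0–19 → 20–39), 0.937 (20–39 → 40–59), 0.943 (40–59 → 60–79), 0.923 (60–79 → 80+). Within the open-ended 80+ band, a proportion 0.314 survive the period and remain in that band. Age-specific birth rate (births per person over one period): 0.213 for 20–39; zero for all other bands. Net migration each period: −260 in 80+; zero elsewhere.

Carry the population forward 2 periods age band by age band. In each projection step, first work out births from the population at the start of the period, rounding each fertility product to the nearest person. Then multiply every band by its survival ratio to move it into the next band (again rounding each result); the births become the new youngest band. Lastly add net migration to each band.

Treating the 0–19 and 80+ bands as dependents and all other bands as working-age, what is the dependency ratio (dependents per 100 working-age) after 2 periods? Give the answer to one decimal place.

53.2

— Period 1 —
Births: 19800 × 0.213 = 4217
20–39: 4700 × 0.953 = 4479
40–59: 19800 × 0.937 = 18553
60–79: 11300 × 0.943 = 10656
80+: 8800 × 0.923 + 7000 × 0.314 = 8122 + 2198 = 10320
Net migration: 80+ − 260 → 10060
Giving 4217 / 4479 / 18553 / 10656 / 10060.
— Period 2 —
Births: 4479 × 0.213 = 954
20–39: 4217 × 0.953 = 4019
40–59: 4479 × 0.937 = 4197
60–79: 18553 × 0.943 = 17495
80+: 10656 × 0.923 + 10060 × 0.314 = 9835 + 3159 = 12994
Net migration: 80+ − 260 → 12734
Giving 954 / 4019 / 4197 / 17495 / 12734.
Dependents (band 0–19 + band 80+) = 954 + 12734 = 13688; working-age = 25711; ratio = 13688/25711 × 100 = 53.2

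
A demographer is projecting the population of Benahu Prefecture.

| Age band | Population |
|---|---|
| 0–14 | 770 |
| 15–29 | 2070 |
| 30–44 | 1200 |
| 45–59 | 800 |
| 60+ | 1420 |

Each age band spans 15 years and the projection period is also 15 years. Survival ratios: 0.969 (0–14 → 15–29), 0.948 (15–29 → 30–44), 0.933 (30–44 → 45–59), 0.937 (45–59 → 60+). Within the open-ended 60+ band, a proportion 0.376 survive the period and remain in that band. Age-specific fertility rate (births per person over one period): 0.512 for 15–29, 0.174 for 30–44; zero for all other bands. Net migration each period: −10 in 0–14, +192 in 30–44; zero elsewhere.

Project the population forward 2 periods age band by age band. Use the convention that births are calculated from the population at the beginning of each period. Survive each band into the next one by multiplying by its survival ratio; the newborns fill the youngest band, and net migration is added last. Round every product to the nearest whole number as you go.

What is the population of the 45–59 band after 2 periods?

2010

Numbering the groups 1..5 from youngest to oldest:
— Period 1 —
Births: 2070 * 0.512 = 1060  |  1200 * 0.174 = 209 ⇒ total 1269
Group 2: 770 * 0.969 = 746
Group 3: 2070 * 0.948 = 1962
Group 4: 1200 * 0.933 = 1120
Group 5: 800 * 0.937 + 1420 * 0.376 = 750 + 534 = 1284
Net migration: Group 1 − 10 → 1259; Group 3 + 192 → 2154
Population now: 0–14=1259, 15–29=746, 30–44=2154, 45–59=1120, 60+=1284
— Period 2 —
Births: 746 * 0.512 = 382  |  2154 * 0.174 = 375 ⇒ total 757
Group 2: 1259 * 0.969 = 1220
Group 3: 746 * 0.948 = 707
Group 4: 2154 * 0.933 = 2010
Group 5: 1120 * 0.937 + 1284 * 0.376 = 1049 + 483 = 1532
Net migration: Group 1 − 10 → 747; Group 3 + 192 → 899
Population now: 0–14=747, 15–29=1220, 30–44=899, 45–59=2010, 60+=1532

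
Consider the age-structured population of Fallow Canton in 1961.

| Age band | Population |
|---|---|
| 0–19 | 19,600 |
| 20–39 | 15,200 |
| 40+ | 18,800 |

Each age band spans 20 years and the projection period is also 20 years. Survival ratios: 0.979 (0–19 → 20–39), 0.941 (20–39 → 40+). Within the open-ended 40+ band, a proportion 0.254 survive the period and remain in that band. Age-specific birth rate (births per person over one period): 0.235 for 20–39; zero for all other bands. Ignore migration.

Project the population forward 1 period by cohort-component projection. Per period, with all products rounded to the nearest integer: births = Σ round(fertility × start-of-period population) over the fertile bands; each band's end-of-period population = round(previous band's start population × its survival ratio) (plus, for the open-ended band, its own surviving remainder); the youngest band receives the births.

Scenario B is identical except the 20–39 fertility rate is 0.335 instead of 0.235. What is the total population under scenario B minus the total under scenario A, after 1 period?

1520

— Period 1 —
Births: 15200 * 0.235 = 3572
20–39: 19600 * 0.979 = 19188
40+: 15200 * 0.941 + 18800 * 0.254 = 14303 + 4775 = 19078
→ [3572, 19188, 19078]
Scenario A total after 1 period: 41838
Scenario B projection —
— Period 1 —
Births: 15200 * 0.335 = 5092
20–39: 19600 * 0.979 = 19188
40+: 15200 * 0.941 + 18800 * 0.254 = 14303 + 4775 = 19078
→ [5092, 19188, 19078]
Scenario B total after 1 period: 43358
Difference B − A = 43358 − 41838 = 1520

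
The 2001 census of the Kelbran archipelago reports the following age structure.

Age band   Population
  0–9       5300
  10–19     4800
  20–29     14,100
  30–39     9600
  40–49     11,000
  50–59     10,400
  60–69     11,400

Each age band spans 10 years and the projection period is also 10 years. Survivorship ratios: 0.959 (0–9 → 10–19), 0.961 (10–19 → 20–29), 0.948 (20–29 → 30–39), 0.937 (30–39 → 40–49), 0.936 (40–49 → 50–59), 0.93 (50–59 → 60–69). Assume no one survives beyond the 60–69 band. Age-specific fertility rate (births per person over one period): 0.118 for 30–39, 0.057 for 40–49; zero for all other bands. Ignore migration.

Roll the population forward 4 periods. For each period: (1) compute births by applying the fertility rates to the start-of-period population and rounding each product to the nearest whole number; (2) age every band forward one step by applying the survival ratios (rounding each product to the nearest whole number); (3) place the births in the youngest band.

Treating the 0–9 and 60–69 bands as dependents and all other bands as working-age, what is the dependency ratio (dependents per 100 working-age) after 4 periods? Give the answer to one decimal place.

91.1

Period 1:
Births: 9600 * 0.118 = 1133  |  11000 * 0.057 = 627 ⇒ total 1760
10–19: 5300 * 0.959 = 5083
20–29: 4800 * 0.961 = 4613
30–39: 14100 * 0.948 = 13367
40–49: 9600 * 0.937 = 8995
50–59: 11000 * 0.936 = 10296
60–69: 10400 * 0.93 = 9672
→ [1760, 5083, 4613, 13367, 8995, 10296, 9672]
Period 2:
Births: 13367 * 0.118 = 1577  |  8995 * 0.057 = 513 ⇒ total 2090
10–19: 1760 * 0.959 = 1688
20–29: 5083 * 0.961 = 4885
30–39: 4613 * 0.948 = 4373
40–49: 13367 * 0.937 = 12525
50–59: 8995 * 0.936 = 8419
60–69: 10296 * 0.93 = 9575
→ [2090, 1688, 4885, 4373, 12525, 8419, 9575]
Period 3:
Births: 4373 * 0.118 = 516  |  12525 * 0.057 = 714 ⇒ total 1230
10–19: 2090 * 0.959 = 2004
20–29: 1688 * 0.961 = 1622
30–39: 4885 * 0.948 = 4631
40–49: 4373 * 0.937 = 4098
50–59: 12525 * 0.936 = 11723
60–69: 8419 * 0.93 = 7830
→ [1230, 2004, 1622, 4631, 4098, 11723, 7830]
Period 4:
Births: 4631 * 0.118 = 546  |  4098 * 0.057 = 234 ⇒ total 780
10–19: 1230 * 0.959 = 1180
20–29: 2004 * 0.961 = 1926
30–39: 1622 * 0.948 = 1538
40–49: 4631 * 0.937 = 4339
50–59: 4098 * 0.936 = 3836
60–69: 11723 * 0.93 = 10902
→ [780, 1180, 1926, 1538, 4339, 3836, 10902]
Dependents (band 0–9 + band 60–69) = 780 + 10902 = 11682; working-age = 12819; ratio = 11682/12819 × 100 = 91.1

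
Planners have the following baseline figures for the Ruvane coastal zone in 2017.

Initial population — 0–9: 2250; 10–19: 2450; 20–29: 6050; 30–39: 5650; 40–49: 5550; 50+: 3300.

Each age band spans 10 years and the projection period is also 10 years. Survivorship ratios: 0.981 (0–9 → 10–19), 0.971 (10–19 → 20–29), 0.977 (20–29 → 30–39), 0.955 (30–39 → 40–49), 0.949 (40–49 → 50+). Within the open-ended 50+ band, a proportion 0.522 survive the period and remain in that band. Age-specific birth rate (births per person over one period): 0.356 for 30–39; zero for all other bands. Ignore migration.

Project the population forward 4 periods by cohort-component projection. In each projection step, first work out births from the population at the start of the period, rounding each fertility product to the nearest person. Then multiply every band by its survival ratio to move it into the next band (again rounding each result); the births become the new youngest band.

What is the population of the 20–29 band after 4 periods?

After projecting period 1:
Births: 5650 × 0.356 = 2011
10–19: 2250 × 0.981 = 2207
20–29: 2450 × 0.971 = 2379
30–39: 6050 × 0.977 = 5911
40–49: 5650 × 0.955 = 5396
50+: 5550 × 0.949 + 3300 × 0.522 = 5267 + 1723 = 6990
Population now: 0–9=2011, 10–19=2207, 20–29=2379, 30–39=5911, 40–49=5396, 50+=6990
After projecting period 2:
Births: 5911 × 0.356 = 2104
10–19: 2011 × 0.981 = 1973
20–29: 2207 × 0.971 = 2143
30–39: 2379 × 0.977 = 2324
40–49: 5911 × 0.955 = 5645
50+: 5396 × 0.949 + 6990 × 0.522 = 5121 + 3649 = 8770
Population now: 0–9=2104, 10–19=1973, 20–29=2143, 30–39=2324, 40–49=5645, 50+=8770
After projecting period 3:
Births: 2324 × 0.356 = 827
10–19: 2104 × 0.981 = 2064
20–29: 1973 × 0.971 = 1916
30–39: 2143 × 0.977 = 2094
40–49: 2324 × 0.955 = 2219
50+: 5645 × 0.949 + 8770 × 0.522 = 5357 + 4578 = 9935
Population now: 0–9=827, 10–19=2064, 20–29=1916, 30–39=2094, 40–49=2219, 50+=9935
After projecting period 4:
Births: 2094 × 0.356 = 745
10–19: 827 × 0.981 = 811
20–29: 2064 × 0.971 = 2004
30–39: 1916 × 0.977 = 1872
40–49: 2094 × 0.955 = 2000
50+: 2219 × 0.949 + 9935 × 0.522 = 2106 + 5186 = 7292
Population now: 0–9=745, 10–19=811, 20–29=2004, 30–39=1872, 40–49=2000, 50+=7292

2004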